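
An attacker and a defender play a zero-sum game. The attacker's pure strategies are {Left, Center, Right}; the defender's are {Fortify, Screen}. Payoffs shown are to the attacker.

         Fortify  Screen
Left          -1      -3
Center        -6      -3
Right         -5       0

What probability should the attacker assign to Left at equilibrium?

Row minima: Left → -3, Center → -6, Right → -5; maximin = -3.
Column maxima: Fortify → -1, Screen → 0; minimax = -1.
-3 ≠ -1, so there is no saddle point; optimal play is mixed.
Center is strictly dominated by Right, so the attacker never plays it.
On the remaining 2×2 (Left, Right vs Fortify, Screen):
Let the attacker play Left with probability p. Expected payoff against Fortify: (-1)p + (-5)(1−p) = 4p − 5; against Screen: (-3)p + 0(1−p) = −3p.
Setting these equal: 4p − 5 = −3p ⇒ 7p = 5 ⇒ p = 5/7, and the value is (4)·(5/7) − 5 = -15/7.
For the defender: with q = P(Fortify), equating Left's and Right's payoffs gives 2q − 3 = −5q ⇒ q = 3/7.

5/7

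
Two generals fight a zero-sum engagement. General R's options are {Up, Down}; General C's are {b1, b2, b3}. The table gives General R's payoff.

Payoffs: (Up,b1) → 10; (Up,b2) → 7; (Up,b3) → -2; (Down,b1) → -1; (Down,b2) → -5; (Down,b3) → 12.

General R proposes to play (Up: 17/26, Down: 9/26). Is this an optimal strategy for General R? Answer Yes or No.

Yes

Against b1 this mix gives (17/26)·10 + (9/26)·(-1) = 161/26.
Against b2 this mix gives (17/26)·7 + (9/26)·(-5) = 37/13.
Against b3 this mix gives (17/26)·(-2) + (9/26)·12 = 37/13.
All of General C's active replies (b2, b3) yield 37/13, and no column does worse for General R. The mix makes General C indifferent and guarantees 37/13, so it is optimal.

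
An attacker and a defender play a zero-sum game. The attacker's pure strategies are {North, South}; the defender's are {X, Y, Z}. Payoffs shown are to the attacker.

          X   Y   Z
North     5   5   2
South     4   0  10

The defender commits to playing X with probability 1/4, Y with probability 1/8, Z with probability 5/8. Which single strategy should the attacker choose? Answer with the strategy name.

South

Expected payoff of North: (1/4)·5 + (1/8)·5 + (5/8)·2 = 25/8.
Expected payoff of South: (1/4)·4 + (1/8)·0 + (5/8)·10 = 29/4.
The largest is 29/4, so the attacker's best response is South.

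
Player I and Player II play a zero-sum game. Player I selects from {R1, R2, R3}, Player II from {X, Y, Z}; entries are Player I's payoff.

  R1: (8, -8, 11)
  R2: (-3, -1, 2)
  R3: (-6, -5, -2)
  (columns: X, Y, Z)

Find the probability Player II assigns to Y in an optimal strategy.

Row minima: R1 → -8, R2 → -3, R3 → -6; maximin = -3.
Column maxima: X → 8, Y → -1, Z → 11; minimax = -1.
-3 ≠ -1, so there is no saddle point; optimal play is mixed.
R3 is strictly dominated by R2, so Player I never plays it.
Z is strictly dominated by X (it gives Player I strictly more in every row), so Player II never plays it.
On the remaining 2×2 (R1, R2 vs X, Y):
Let Player I play R1 with probability p. Expected payoff against X: 8p + (-3)(1−p) = 11p − 3; against Y: (-8)p + (-1)(1−p) = −7p − 1.
Setting these equal: 11p − 3 = −7p − 1 ⇒ 18p = 2 ⇒ p = 1/9, and the value is (11)·(1/9) − 3 = -16/9.
For Player II: with q = P(X), equating R1's and R2's payoffs gives 16q − 8 = −2q − 1 ⇒ q = 7/18.

11/18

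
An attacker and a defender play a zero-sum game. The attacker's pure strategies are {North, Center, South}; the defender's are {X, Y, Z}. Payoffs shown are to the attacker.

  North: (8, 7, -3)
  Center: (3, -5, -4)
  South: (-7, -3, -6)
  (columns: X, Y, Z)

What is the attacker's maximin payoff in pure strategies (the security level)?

-3

Row minima: North → -3, Center → -5, South → -7.
The best of these is -3.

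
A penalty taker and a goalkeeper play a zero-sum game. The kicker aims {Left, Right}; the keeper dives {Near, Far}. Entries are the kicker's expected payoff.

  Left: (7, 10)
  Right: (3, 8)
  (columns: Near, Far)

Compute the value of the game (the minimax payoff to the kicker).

Row minima: Left → 7, Right → 3; maximin = 7.
Column maxima: Near → 7, Far → 10; minimax = 7.
Since maximin = minimax = 7, there is a saddle point and the value is 7.

7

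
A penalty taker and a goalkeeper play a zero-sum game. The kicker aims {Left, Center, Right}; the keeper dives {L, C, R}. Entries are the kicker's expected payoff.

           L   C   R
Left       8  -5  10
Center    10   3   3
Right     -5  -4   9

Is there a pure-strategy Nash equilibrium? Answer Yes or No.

Yes

Row minima: Left → -5, Center → 3, Right → -5; maximin = 3.
Column maxima: L → 10, C → 3, R → 10; minimax = 3.
maximin = minimax = 3, so a saddle point exists.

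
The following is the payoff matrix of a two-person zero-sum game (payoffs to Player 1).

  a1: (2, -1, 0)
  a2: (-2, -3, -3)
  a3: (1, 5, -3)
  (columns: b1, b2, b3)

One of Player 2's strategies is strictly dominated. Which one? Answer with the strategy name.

b1

b3 holds Player 1's payoff strictly below b1 in every row: 0 < 2, -3 < -2, -3 < 1.
So b1 is strictly dominated for Player 2.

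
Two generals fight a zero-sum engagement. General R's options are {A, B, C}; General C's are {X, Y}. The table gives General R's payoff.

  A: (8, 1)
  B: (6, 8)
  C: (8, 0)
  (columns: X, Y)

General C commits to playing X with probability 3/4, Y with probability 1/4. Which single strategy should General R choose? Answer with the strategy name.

B

Expected payoff of A: (3/4)·8 + (1/4)·1 = 25/4.
Expected payoff of B: (3/4)·6 + (1/4)·8 = 13/2.
Expected payoff of C: (3/4)·8 + (1/4)·0 = 6.
The largest is 13/2, so General R's best response is B.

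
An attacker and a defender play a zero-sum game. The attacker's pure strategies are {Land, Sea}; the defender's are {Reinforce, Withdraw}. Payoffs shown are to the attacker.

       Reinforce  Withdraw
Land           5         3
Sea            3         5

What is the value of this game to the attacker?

Row minima: Land → 3, Sea → 3; maximin = 3.
Column maxima: Reinforce → 5, Withdraw → 5; minimax = 5.
3 ≠ 5, so there is no saddle point; optimal play is mixed.
Let the attacker play Land with probability p. Expected payoff against Reinforce: 5p + 3(1−p) = 2p + 3; against Withdraw: 3p + 5(1−p) = −2p + 5.
Setting these equal: 2p + 3 = −2p + 5 ⇒ 4p = 2 ⇒ p = 1/2, and the value is (2)·(1/2) + 3 = 4.
For the defender: with q = P(Reinforce), equating Land's and Sea's payoffs gives 2q + 3 = −2q + 5 ⇒ q = 1/2.

4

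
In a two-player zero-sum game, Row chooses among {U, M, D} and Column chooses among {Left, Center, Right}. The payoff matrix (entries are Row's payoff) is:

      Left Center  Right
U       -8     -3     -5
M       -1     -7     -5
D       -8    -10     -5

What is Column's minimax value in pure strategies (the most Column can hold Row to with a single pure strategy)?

-5

Column maxima: Left → -1, Center → -3, Right → -5.
The smallest of these is -5.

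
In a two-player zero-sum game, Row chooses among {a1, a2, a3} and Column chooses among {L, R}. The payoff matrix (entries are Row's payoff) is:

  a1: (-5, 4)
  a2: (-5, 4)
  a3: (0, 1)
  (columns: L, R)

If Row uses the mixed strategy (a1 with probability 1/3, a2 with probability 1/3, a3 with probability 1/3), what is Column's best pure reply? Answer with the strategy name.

L

If Column plays L, Row's expected payoff is (1/3)·(-5) + (1/3)·(-5) + (1/3)·0 = -10/3.
If Column plays R, Row's expected payoff is (1/3)·4 + (1/3)·4 + (1/3)·1 = 3.
Column minimizes Row's payoff; the smallest is -10/3, so the best response is L.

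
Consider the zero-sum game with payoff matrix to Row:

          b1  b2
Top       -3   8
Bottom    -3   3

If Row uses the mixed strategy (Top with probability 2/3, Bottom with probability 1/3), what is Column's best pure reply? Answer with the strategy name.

If Column plays b1, Row's expected payoff is (2/3)·(-3) + (1/3)·(-3) = -3.
If Column plays b2, Row's expected payoff is (2/3)·8 + (1/3)·3 = 19/3.
Column minimizes Row's payoff; the smallest is -3, so the best response is b1.

b1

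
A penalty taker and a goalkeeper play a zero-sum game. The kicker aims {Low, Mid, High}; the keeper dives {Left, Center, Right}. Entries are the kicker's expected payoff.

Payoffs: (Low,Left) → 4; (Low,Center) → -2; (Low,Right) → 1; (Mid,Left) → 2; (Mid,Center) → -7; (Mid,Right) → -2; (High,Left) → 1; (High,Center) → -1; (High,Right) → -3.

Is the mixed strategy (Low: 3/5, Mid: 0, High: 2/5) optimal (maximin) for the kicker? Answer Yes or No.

No

Against Left this mix gives (3/5)·4 + (2/5)·1 = 14/5.
Against Center this mix gives (3/5)·(-2) + (2/5)·(-1) = -8/5.
Against Right this mix gives (3/5)·1 + (2/5)·(-3) = -3/5.
The keeper will play Center, holding the kicker to -8/5. Shifting weight toward the row that does better against Center would raise this floor (the equalizing mix achieves -7/5 against both Center and Right), so the proposed strategy is not optimal.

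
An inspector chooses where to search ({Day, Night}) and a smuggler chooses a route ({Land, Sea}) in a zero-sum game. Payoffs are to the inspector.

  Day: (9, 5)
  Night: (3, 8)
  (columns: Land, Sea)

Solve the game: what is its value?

Row minima: Day → 5, Night → 3; maximin = 5.
Column maxima: Land → 9, Sea → 8; minimax = 8.
5 ≠ 8, so there is no saddle point; optimal play is mixed.
Let the inspector play Day with probability p. Expected payoff against Land: 9p + 3(1−p) = 6p + 3; against Sea: 5p + 8(1−p) = −3p + 8.
Setting these equal: 6p + 3 = −3p + 8 ⇒ 9p = 5 ⇒ p = 5/9, and the value is (6)·(5/9) + 3 = 19/3.
For the smuggler: with q = P(Land), equating Day's and Night's payoffs gives 4q + 5 = −5q + 8 ⇒ q = 1/3.

19/3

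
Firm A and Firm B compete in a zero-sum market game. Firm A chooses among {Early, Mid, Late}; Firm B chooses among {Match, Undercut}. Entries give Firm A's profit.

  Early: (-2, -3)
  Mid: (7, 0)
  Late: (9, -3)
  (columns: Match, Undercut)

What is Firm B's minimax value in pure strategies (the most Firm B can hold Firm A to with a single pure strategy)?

0

Column maxima: Match → 9, Undercut → 0.
The smallest of these is 0.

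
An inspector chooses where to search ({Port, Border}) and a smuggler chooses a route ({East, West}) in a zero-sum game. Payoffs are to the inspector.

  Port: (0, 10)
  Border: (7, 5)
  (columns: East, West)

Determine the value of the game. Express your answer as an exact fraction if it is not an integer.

35/6

Row minima: Port → 0, Border → 5; maximin = 5.
Column maxima: East → 7, West → 10; minimax = 7.
5 ≠ 7, so there is no saddle point; optimal play is mixed.
Let the inspector play Port with probability p. Expected payoff against East: 0p + 7(1−p) = −7p + 7; against West: 10p + 5(1−p) = 5p + 5.
Setting these equal: −7p + 7 = 5p + 5 ⇒ −12p = -2 ⇒ p = 1/6, and the value is (-7)·(1/6) + 7 = 35/6.
For the smuggler: with q = P(East), equating Port's and Border's payoffs gives −10q + 10 = 2q + 5 ⇒ q = 5/12.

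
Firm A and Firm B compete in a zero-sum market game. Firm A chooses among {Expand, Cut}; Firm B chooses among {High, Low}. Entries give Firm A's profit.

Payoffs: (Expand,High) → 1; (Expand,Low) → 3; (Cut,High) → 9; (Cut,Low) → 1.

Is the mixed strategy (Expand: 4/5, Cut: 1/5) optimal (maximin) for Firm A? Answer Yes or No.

Yes

Against High this mix gives (4/5)·1 + (1/5)·9 = 13/5.
Against Low this mix gives (4/5)·3 + (1/5)·1 = 13/5.
All of Firm B's active replies (High, Low) yield 13/5, and no column does worse for Firm A. The mix makes Firm B indifferent and guarantees 13/5, so it is optimal.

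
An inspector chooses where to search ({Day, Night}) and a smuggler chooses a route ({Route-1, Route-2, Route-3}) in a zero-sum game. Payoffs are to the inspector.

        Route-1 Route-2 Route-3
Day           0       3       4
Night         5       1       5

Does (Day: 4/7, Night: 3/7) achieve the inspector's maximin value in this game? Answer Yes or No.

Against Route-1 this mix gives (4/7)·0 + (3/7)·5 = 15/7.
Against Route-2 this mix gives (4/7)·3 + (3/7)·1 = 15/7.
Against Route-3 this mix gives (4/7)·4 + (3/7)·5 = 31/7.
All of the smuggler's active replies (Route-1, Route-2) yield 15/7, and no column does worse for the inspector. The mix makes the smuggler indifferent and guarantees 15/7, so it is optimal.

Yes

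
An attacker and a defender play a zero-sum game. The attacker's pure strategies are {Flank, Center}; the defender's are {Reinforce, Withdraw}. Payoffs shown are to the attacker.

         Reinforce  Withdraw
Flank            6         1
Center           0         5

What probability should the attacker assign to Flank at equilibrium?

1/2

Row minima: Flank → 1, Center → 0; maximin = 1.
Column maxima: Reinforce → 6, Withdraw → 5; minimax = 5.
1 ≠ 5, so there is no saddle point; optimal play is mixed.
Let the attacker play Flank with probability p. Expected payoff against Reinforce: 6p + 0(1−p) = 6p; against Withdraw: 1p + 5(1−p) = −4p + 5.
Setting these equal: 6p = −4p + 5 ⇒ 10p = 5 ⇒ p = 1/2, and the value is (6)·(1/2) = 3.
For the defender: with q = P(Reinforce), equating Flank's and Center's payoffs gives 5q + 1 = −5q + 5 ⇒ q = 2/5.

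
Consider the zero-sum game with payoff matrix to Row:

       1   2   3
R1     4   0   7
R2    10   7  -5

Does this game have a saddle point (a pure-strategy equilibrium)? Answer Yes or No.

Row minima: R1 → 0, R2 → -5; maximin = 0.
Column maxima: 1 → 10, 2 → 7, 3 → 7; minimax = 7.
0 ≠ 7, so no pure-strategy equilibrium exists.

No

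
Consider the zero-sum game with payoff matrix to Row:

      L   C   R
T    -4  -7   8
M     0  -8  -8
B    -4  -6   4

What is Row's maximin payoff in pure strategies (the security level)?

Row minima: T → -7, M → -8, B → -6.
The best of these is -6.

-6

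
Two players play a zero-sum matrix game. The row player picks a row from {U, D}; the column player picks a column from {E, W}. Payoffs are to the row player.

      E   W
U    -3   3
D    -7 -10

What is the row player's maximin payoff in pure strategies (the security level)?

-3

Row minima: U → -3, D → -10.
The best of these is -3.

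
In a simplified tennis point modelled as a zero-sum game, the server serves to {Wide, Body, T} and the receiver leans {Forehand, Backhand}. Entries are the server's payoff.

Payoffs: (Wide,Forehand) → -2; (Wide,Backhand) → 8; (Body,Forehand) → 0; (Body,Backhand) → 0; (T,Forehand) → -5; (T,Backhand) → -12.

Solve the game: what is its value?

0

Row minima: Wide → -2, Body → 0, T → -12; maximin = 0.
Column maxima: Forehand → 0, Backhand → 8; minimax = 0.
Since maximin = minimax = 0, there is a saddle point and the value is 0.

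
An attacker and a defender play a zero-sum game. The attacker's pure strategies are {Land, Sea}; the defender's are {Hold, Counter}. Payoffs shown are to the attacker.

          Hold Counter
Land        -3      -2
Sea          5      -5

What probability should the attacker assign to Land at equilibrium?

10/11

Row minima: Land → -3, Sea → -5; maximin = -3.
Column maxima: Hold → 5, Counter → -2; minimax = -2.
-3 ≠ -2, so there is no saddle point; optimal play is mixed.
Let the attacker play Land with probability p. Expected payoff against Hold: (-3)p + 5(1−p) = −8p + 5; against Counter: (-2)p + (-5)(1−p) = 3p − 5.
Setting these equal: −8p + 5 = 3p − 5 ⇒ −11p = -10 ⇒ p = 10/11, and the value is (-8)·(10/11) + 5 = -25/11.
For the defender: with q = P(Hold), equating Land's and Sea's payoffs gives −q − 2 = 10q − 5 ⇒ q = 3/11.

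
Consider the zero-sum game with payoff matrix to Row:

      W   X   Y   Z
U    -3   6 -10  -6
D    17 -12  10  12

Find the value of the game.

-30/19

Row minima: U → -10, D → -12; maximin = -10.
Column maxima: W → 17, X → 6, Y → 10, Z → 12; minimax = 6.
-10 ≠ 6, so there is no saddle point; optimal play is mixed.
W is strictly dominated by Y (it gives Row strictly more in every row), so Column never plays it.
Z is strictly dominated by Y (it gives Row strictly more in every row), so Column never plays it.
On the remaining 2×2 (U, D vs X, Y):
Let Row play U with probability p. Expected payoff against X: 6p + (-12)(1−p) = 18p − 12; against Y: (-10)p + 10(1−p) = −20p + 10.
Setting these equal: 18p − 12 = −20p + 10 ⇒ 38p = 22 ⇒ p = 11/19, and the value is (18)·(11/19) − 12 = -30/19.
For Column: with q = P(X), equating U's and D's payoffs gives 16q − 10 = −22q + 10 ⇒ q = 10/19.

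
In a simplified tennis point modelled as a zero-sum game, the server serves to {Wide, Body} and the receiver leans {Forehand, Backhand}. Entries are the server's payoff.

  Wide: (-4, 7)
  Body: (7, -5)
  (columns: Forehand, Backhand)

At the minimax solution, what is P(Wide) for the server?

Row minima: Wide → -4, Body → -5; maximin = -4.
Column maxima: Forehand → 7, Backhand → 7; minimax = 7.
-4 ≠ 7, so there is no saddle point; optimal play is mixed.
Let the server play Wide with probability p. Expected payoff against Forehand: (-4)p + 7(1−p) = −11p + 7; against Backhand: 7p + (-5)(1−p) = 12p − 5.
Setting these equal: −11p + 7 = 12p − 5 ⇒ −23p = -12 ⇒ p = 12/23, and the value is (-11)·(12/23) + 7 = 29/23.
For the receiver: with q = P(Forehand), equating Wide's and Body's payoffs gives −11q + 7 = 12q − 5 ⇒ q = 12/23.

12/23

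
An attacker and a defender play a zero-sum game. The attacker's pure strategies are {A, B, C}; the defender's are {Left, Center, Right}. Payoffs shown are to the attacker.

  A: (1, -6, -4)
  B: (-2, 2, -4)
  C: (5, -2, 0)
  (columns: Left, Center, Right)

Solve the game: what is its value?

-1

Row minima: A → -6, B → -4, C → -2; maximin = -2.
Column maxima: Left → 5, Center → 2, Right → 0; minimax = 0.
-2 ≠ 0, so there is no saddle point; optimal play is mixed.
A is strictly dominated by C, so the attacker never plays it.
Left is strictly dominated by Right (it gives the attacker strictly more in every row), so the defender never plays it.
On the remaining 2×2 (B, C vs Center, Right):
Let the attacker play B with probability p. Expected payoff against Center: 2p + (-2)(1−p) = 4p − 2; against Right: (-4)p + 0(1−p) = −4p.
Setting these equal: 4p − 2 = −4p ⇒ 8p = 2 ⇒ p = 1/4, and the value is (4)·(1/4) − 2 = -1.
For the defender: with q = P(Center), equating B's and C's payoffs gives 6q − 4 = −2q ⇒ q = 1/2.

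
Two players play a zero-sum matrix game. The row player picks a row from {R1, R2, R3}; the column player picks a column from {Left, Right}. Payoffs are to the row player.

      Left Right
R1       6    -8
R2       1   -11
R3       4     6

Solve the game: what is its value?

Row minima: R1 → -8, R2 → -11, R3 → 4; maximin = 4.
Column maxima: Left → 6, Right → 6; minimax = 6.
4 ≠ 6, so there is no saddle point; optimal play is mixed.
R2 is strictly dominated by R1, so the row player never plays it.
On the remaining 2×2 (R1, R3 vs Left, Right):
Let the row player play R1 with probability p. Expected payoff against Left: 6p + 4(1−p) = 2p + 4; against Right: (-8)p + 6(1−p) = −14p + 6.
Setting these equal: 2p + 4 = −14p + 6 ⇒ 16p = 2 ⇒ p = 1/8, and the value is (2)·(1/8) + 4 = 17/4.
For the column player: with q = P(Left), equating R1's and R3's payoffs gives 14q − 8 = −2q + 6 ⇒ q = 7/8.

17/4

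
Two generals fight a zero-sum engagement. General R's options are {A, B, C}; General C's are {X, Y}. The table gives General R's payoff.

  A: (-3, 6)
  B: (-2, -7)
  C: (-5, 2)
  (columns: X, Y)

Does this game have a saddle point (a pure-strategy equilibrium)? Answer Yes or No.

No

Row minima: A → -3, B → -7, C → -5; maximin = -3.
Column maxima: X → -2, Y → 6; minimax = -2.
-3 ≠ -2, so no pure-strategy equilibrium exists.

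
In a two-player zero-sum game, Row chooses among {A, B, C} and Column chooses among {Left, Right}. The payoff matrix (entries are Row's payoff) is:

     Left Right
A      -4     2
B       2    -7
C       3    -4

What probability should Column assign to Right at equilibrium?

7/13

Row minima: A → -4, B → -7, C → -4; maximin = -4.
Column maxima: Left → 3, Right → 2; minimax = 2.
-4 ≠ 2, so there is no saddle point; optimal play is mixed.
B is strictly dominated by C, so Row never plays it.
On the remaining 2×2 (A, C vs Left, Right):
Let Row play A with probability p. Expected payoff against Left: (-4)p + 3(1−p) = −7p + 3; against Right: 2p + (-4)(1−p) = 6p − 4.
Setting these equal: −7p + 3 = 6p − 4 ⇒ −13p = -7 ⇒ p = 7/13, and the value is (-7)·(7/13) + 3 = -10/13.
For Column: with q = P(Left), equating A's and C's payoffs gives −6q + 2 = 7q − 4 ⇒ q = 6/13.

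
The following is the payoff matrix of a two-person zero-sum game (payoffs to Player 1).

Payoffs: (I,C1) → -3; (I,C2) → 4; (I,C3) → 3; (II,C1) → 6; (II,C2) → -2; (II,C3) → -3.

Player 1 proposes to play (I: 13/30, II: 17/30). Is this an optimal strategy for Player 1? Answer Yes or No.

Against C1 this mix gives (13/30)·(-3) + (17/30)·6 = 21/10.
Against C2 this mix gives (13/30)·4 + (17/30)·(-2) = 3/5.
Against C3 this mix gives (13/30)·3 + (17/30)·(-3) = -2/5.
Player 2 will play C3, holding Player 1 to -2/5. Shifting weight toward the row that does better against C3 would raise this floor (the equalizing mix achieves 3/5 against both C3 and C1), so the proposed strategy is not optimal.

No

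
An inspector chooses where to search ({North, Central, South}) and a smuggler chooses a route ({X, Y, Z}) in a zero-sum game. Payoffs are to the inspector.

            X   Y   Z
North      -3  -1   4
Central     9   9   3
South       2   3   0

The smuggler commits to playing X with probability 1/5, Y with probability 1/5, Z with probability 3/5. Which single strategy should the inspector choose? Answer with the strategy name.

Central

Expected payoff of North: (1/5)·(-3) + (1/5)·(-1) + (3/5)·4 = 8/5.
Expected payoff of Central: (1/5)·9 + (1/5)·9 + (3/5)·3 = 27/5.
Expected payoff of South: (1/5)·2 + (1/5)·3 + (3/5)·0 = 1.
The largest is 27/5, so the inspector's best response is Central.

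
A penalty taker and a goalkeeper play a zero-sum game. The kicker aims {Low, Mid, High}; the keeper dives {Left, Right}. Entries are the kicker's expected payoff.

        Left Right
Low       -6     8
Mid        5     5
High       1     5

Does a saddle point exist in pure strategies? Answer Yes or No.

Yes

Row minima: Low → -6, Mid → 5, High → 1; maximin = 5.
Column maxima: Left → 5, Right → 8; minimax = 5.
maximin = minimax = 5, so a saddle point exists.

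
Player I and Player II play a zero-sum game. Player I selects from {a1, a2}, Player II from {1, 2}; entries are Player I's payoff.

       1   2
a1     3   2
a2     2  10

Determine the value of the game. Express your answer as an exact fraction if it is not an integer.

Row minima: a1 → 2, a2 → 2; maximin = 2.
Column maxima: 1 → 3, 2 → 10; minimax = 3.
2 ≠ 3, so there is no saddle point; optimal play is mixed.
Let Player I play a1 with probability p. Expected payoff against 1: 3p + 2(1−p) = p + 2; against 2: 2p + 10(1−p) = −8p + 10.
Setting these equal: p + 2 = −8p + 10 ⇒ 9p = 8 ⇒ p = 8/9, and the value is (1)·(8/9) + 2 = 26/9.
For Player II: with q = P(1), equating a1's and a2's payoffs gives q + 2 = −8q + 10 ⇒ q = 8/9.

26/9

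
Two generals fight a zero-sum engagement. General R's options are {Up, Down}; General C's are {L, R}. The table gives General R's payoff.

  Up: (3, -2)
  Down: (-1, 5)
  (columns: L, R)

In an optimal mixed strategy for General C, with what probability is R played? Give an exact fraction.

Row minima: Up → -2, Down → -1; maximin = -1.
Column maxima: L → 3, R → 5; minimax = 3.
-1 ≠ 3, so there is no saddle point; optimal play is mixed.
Let General R play Up with probability p. Expected payoff against L: 3p + (-1)(1−p) = 4p − 1; against R: (-2)p + 5(1−p) = −7p + 5.
Setting these equal: 4p − 1 = −7p + 5 ⇒ 11p = 6 ⇒ p = 6/11, and the value is (4)·(6/11) − 1 = 13/11.
For General C: with q = P(L), equating Up's and Down's payoffs gives 5q − 2 = −6q + 5 ⇒ q = 7/11.

4/11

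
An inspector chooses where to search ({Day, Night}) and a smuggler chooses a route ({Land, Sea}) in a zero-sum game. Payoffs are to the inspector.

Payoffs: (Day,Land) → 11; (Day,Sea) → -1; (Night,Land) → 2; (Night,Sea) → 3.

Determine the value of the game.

35/13

Row minima: Day → -1, Night → 2; maximin = 2.
Column maxima: Land → 11, Sea → 3; minimax = 3.
2 ≠ 3, so there is no saddle point; optimal play is mixed.
Let the inspector play Day with probability p. Expected payoff against Land: 11p + 2(1−p) = 9p + 2; against Sea: (-1)p + 3(1−p) = −4p + 3.
Setting these equal: 9p + 2 = −4p + 3 ⇒ 13p = 1 ⇒ p = 1/13, and the value is (9)·(1/13) + 2 = 35/13.
For the smuggler: with q = P(Land), equating Day's and Night's payoffs gives 12q − 1 = −q + 3 ⇒ q = 4/13.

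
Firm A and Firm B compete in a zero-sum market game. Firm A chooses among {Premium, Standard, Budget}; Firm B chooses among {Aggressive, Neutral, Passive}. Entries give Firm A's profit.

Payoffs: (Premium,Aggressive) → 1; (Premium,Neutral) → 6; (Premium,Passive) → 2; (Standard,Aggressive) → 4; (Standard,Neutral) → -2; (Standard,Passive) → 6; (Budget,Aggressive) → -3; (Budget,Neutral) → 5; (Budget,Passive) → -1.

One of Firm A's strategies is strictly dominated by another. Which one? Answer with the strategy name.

Budget

Premium gives a strictly higher payoff than Budget against every column: 1 > -3, 6 > 5, 2 > -1.
So Budget is strictly dominated and Firm A never plays it.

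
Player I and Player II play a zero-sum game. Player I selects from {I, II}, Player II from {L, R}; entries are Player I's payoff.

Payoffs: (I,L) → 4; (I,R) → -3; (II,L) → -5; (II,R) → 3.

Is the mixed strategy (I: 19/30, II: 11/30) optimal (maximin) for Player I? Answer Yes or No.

Against L this mix gives (19/30)·4 + (11/30)·(-5) = 7/10.
Against R this mix gives (19/30)·(-3) + (11/30)·3 = -4/5.
Player II will play R, holding Player I to -4/5. Shifting weight toward the row that does better against R would raise this floor (the equalizing mix achieves -1/5 against both R and L), so the proposed strategy is not optimal.

No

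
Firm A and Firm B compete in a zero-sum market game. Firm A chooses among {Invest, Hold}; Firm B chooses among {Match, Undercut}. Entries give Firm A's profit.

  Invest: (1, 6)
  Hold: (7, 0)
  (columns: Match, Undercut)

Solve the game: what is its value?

7/2

Row minima: Invest → 1, Hold → 0; maximin = 1.
Column maxima: Match → 7, Undercut → 6; minimax = 6.
1 ≠ 6, so there is no saddle point; optimal play is mixed.
Let Firm A play Invest with probability p. Expected payoff against Match: 1p + 7(1−p) = −6p + 7; against Undercut: 6p + 0(1−p) = 6p.
Setting these equal: −6p + 7 = 6p ⇒ −12p = -7 ⇒ p = 7/12, and the value is (-6)·(7/12) + 7 = 7/2.
For Firm B: with q = P(Match), equating Invest's and Hold's payoffs gives −5q + 6 = 7q ⇒ q = 1/2.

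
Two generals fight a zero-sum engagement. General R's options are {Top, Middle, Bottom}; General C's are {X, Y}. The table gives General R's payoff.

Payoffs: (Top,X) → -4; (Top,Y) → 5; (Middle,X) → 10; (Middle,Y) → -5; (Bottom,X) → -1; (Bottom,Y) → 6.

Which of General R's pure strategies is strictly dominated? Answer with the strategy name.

Bottom gives a strictly higher payoff than Top against every column: -1 > -4, 6 > 5.
So Top is strictly dominated and General R never plays it.

Top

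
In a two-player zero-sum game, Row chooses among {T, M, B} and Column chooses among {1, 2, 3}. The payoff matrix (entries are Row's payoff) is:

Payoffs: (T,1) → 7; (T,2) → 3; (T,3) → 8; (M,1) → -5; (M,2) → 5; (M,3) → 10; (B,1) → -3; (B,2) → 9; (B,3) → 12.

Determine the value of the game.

9/2

Row minima: T → 3, M → -5, B → -3; maximin = 3.
Column maxima: 1 → 7, 2 → 9, 3 → 12; minimax = 7.
3 ≠ 7, so there is no saddle point; optimal play is mixed.
M is strictly dominated by B, so Row never plays it.
3 is strictly dominated by 1 (it gives Row strictly more in every row), so Column never plays it.
On the remaining 2×2 (T, B vs 1, 2):
Let Row play T with probability p. Expected payoff against 1: 7p + (-3)(1−p) = 10p − 3; against 2: 3p + 9(1−p) = −6p + 9.
Setting these equal: 10p − 3 = −6p + 9 ⇒ 16p = 12 ⇒ p = 3/4, and the value is (10)·(3/4) − 3 = 9/2.
For Column: with q = P(1), equating T's and B's payoffs gives 4q + 3 = −12q + 9 ⇒ q = 3/8.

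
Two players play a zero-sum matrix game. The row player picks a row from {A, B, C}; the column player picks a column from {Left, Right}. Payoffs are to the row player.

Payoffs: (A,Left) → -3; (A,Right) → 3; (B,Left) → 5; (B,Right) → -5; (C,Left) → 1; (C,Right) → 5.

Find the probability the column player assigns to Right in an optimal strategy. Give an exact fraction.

Row minima: A → -3, B → -5, C → 1; maximin = 1.
Column maxima: Left → 5, Right → 5; minimax = 5.
1 ≠ 5, so there is no saddle point; optimal play is mixed.
A is strictly dominated by C, so the row player never plays it.
On the remaining 2×2 (B, C vs Left, Right):
Let the row player play B with probability p. Expected payoff against Left: 5p + 1(1−p) = 4p + 1; against Right: (-5)p + 5(1−p) = −10p + 5.
Setting these equal: 4p + 1 = −10p + 5 ⇒ 14p = 4 ⇒ p = 2/7, and the value is (4)·(2/7) + 1 = 15/7.
For the column player: with q = P(Left), equating B's and C's payoffs gives 10q − 5 = −4q + 5 ⇒ q = 5/7.

2/7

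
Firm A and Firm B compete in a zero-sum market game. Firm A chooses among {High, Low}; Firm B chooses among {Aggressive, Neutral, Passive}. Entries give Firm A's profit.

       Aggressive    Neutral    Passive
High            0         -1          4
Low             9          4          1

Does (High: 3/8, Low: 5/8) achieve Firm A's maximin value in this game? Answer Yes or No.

Yes

Against Aggressive this mix gives (3/8)·0 + (5/8)·9 = 45/8.
Against Neutral this mix gives (3/8)·(-1) + (5/8)·4 = 17/8.
Against Passive this mix gives (3/8)·4 + (5/8)·1 = 17/8.
All of Firm B's active replies (Neutral, Passive) yield 17/8, and no column does worse for Firm A. The mix makes Firm B indifferent and guarantees 17/8, so it is optimal.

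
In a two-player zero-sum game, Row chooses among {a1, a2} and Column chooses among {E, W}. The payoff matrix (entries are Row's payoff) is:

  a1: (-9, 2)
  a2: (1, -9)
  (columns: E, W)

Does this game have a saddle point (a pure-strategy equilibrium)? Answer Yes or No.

Row minima: a1 → -9, a2 → -9; maximin = -9.
Column maxima: E → 1, W → 2; minimax = 1.
-9 ≠ 1, so no pure-strategy equilibrium exists.

No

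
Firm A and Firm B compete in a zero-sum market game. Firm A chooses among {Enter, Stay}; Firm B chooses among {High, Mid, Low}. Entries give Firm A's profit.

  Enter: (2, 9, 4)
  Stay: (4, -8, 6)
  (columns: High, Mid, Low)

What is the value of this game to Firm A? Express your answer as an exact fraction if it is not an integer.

52/19

Row minima: Enter → 2, Stay → -8; maximin = 2.
Column maxima: High → 4, Mid → 9, Low → 6; minimax = 4.
2 ≠ 4, so there is no saddle point; optimal play is mixed.
Low is strictly dominated by High (it gives Firm A strictly more in every row), so Firm B never plays it.
On the remaining 2×2 (Enter, Stay vs High, Mid):
Let Firm A play Enter with probability p. Expected payoff against High: 2p + 4(1−p) = −2p + 4; against Mid: 9p + (-8)(1−p) = 17p − 8.
Setting these equal: −2p + 4 = 17p − 8 ⇒ −19p = -12 ⇒ p = 12/19, and the value is (-2)·(12/19) + 4 = 52/19.
For Firm B: with q = P(High), equating Enter's and Stay's payoffs gives −7q + 9 = 12q − 8 ⇒ q = 17/19.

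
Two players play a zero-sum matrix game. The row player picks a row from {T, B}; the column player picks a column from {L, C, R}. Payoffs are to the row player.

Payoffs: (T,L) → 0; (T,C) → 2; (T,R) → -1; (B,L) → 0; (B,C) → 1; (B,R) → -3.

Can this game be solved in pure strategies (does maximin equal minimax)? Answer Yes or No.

Row minima: T → -1, B → -3; maximin = -1.
Column maxima: L → 0, C → 2, R → -1; minimax = -1.
maximin = minimax = -1, so a saddle point exists.

Yes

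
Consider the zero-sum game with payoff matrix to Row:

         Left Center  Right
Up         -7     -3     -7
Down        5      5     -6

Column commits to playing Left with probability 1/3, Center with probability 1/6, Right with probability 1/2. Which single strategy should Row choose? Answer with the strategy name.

Expected payoff of Up: (1/3)·(-7) + (1/6)·(-3) + (1/2)·(-7) = -19/3.
Expected payoff of Down: (1/3)·5 + (1/6)·5 + (1/2)·(-6) = -1/2.
The largest is -1/2, so Row's best response is Down.

Down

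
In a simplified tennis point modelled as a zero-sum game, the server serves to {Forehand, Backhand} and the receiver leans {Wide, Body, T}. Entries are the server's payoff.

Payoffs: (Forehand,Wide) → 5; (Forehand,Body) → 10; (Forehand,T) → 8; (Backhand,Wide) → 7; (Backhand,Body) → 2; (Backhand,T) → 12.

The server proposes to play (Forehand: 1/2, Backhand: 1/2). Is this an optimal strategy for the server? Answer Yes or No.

Yes

Against Wide this mix gives (1/2)·5 + (1/2)·7 = 6.
Against Body this mix gives (1/2)·10 + (1/2)·2 = 6.
Against T this mix gives (1/2)·8 + (1/2)·12 = 10.
All of the receiver's active replies (Wide, Body) yield 6, and no column does worse for the server. The mix makes the receiver indifferent and guarantees 6, so it is optimal.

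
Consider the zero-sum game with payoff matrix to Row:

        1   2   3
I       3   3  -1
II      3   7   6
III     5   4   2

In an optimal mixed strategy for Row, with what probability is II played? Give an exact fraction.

Row minima: I → -1, II → 3, III → 2; maximin = 3.
Column maxima: 1 → 5, 2 → 7, 3 → 6; minimax = 5.
3 ≠ 5, so there is no saddle point; optimal play is mixed.
I is strictly dominated by III, so Row never plays it.
2 is strictly dominated by 3 (it gives Row strictly more in every row), so Column never plays it.
On the remaining 2×2 (II, III vs 1, 3):
Let Row play II with probability p. Expected payoff against 1: 3p + 5(1−p) = −2p + 5; against 3: 6p + 2(1−p) = 4p + 2.
Setting these equal: −2p + 5 = 4p + 2 ⇒ −6p = -3 ⇒ p = 1/2, and the value is (-2)·(1/2) + 5 = 4.
For Column: with q = P(1), equating II's and III's payoffs gives −3q + 6 = 3q + 2 ⇒ q = 2/3.

1/2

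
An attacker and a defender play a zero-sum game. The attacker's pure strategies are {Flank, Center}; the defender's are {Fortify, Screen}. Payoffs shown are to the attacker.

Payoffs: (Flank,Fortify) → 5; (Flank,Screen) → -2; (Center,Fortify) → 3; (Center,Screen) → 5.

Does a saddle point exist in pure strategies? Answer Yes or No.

No

Row minima: Flank → -2, Center → 3; maximin = 3.
Column maxima: Fortify → 5, Screen → 5; minimax = 5.
3 ≠ 5, so no pure-strategy equilibrium exists.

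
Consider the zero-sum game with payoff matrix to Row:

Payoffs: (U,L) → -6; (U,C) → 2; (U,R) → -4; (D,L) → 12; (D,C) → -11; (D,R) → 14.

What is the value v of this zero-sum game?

Row minima: U → -6, D → -11; maximin = -6.
Column maxima: L → 12, C → 2, R → 14; minimax = 2.
-6 ≠ 2, so there is no saddle point; optimal play is mixed.
R is strictly dominated by L (it gives Row strictly more in every row), so Column never plays it.
On the remaining 2×2 (U, D vs L, C):
Let Row play U with probability p. Expected payoff against L: (-6)p + 12(1−p) = −18p + 12; against C: 2p + (-11)(1−p) = 13p − 11.
Setting these equal: −18p + 12 = 13p − 11 ⇒ −31p = -23 ⇒ p = 23/31, and the value is (-18)·(23/31) + 12 = -42/31.
For Column: with q = P(L), equating U's and D's payoffs gives −8q + 2 = 23q − 11 ⇒ q = 13/31.

-42/31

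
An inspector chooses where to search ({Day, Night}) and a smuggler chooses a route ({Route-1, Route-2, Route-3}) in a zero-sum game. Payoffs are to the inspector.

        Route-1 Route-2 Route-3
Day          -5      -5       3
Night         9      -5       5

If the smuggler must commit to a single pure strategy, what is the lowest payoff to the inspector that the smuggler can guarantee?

Column maxima: Route-1 → 9, Route-2 → -5, Route-3 → 5.
The smallest of these is -5.

-5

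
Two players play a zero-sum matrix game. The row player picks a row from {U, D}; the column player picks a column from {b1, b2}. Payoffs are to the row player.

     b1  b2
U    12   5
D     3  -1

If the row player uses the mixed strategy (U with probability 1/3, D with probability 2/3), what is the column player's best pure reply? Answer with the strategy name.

If the column player plays b1, the row player's expected payoff is (1/3)·12 + (2/3)·3 = 6.
If the column player plays b2, the row player's expected payoff is (1/3)·5 + (2/3)·(-1) = 1.
The column player minimizes the row player's payoff; the smallest is 1, so the best response is b2.

b2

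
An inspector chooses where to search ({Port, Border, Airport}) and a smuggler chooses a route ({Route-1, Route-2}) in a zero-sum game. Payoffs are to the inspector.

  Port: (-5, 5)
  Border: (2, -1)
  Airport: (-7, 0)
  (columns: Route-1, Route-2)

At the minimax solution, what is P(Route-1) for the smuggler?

6/13

Row minima: Port → -5, Border → -1, Airport → -7; maximin = -1.
Column maxima: Route-1 → 2, Route-2 → 5; minimax = 2.
-1 ≠ 2, so there is no saddle point; optimal play is mixed.
Airport is strictly dominated by Port, so the inspector never plays it.
On the remaining 2×2 (Port, Border vs Route-1, Route-2):
Let the inspector play Port with probability p. Expected payoff against Route-1: (-5)p + 2(1−p) = −7p + 2; against Route-2: 5p + (-1)(1−p) = 6p − 1.
Setting these equal: −7p + 2 = 6p − 1 ⇒ −13p = -3 ⇒ p = 3/13, and the value is (-7)·(3/13) + 2 = 5/13.
For the smuggler: with q = P(Route-1), equating Port's and Border's payoffs gives −10q + 5 = 3q − 1 ⇒ q = 6/13.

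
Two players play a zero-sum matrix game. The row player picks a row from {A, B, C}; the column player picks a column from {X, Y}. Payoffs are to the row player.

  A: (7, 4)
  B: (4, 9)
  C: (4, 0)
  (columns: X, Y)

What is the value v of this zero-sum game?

47/8

Row minima: A → 4, B → 4, C → 0; maximin = 4.
Column maxima: X → 7, Y → 9; minimax = 7.
4 ≠ 7, so there is no saddle point; optimal play is mixed.
C is strictly dominated by A, so the row player never plays it.
On the remaining 2×2 (A, B vs X, Y):
Let the row player play A with probability p. Expected payoff against X: 7p + 4(1−p) = 3p + 4; against Y: 4p + 9(1−p) = −5p + 9.
Setting these equal: 3p + 4 = −5p + 9 ⇒ 8p = 5 ⇒ p = 5/8, and the value is (3)·(5/8) + 4 = 47/8.
For the column player: with q = P(X), equating A's and B's payoffs gives 3q + 4 = −5q + 9 ⇒ q = 5/8.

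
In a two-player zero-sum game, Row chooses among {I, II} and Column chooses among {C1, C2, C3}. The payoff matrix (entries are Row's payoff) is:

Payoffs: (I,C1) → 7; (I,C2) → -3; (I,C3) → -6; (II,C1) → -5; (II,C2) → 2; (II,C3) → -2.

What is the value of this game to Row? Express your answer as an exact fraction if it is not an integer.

Row minima: I → -6, II → -5; maximin = -5.
Column maxima: C1 → 7, C2 → 2, C3 → -2; minimax = -2.
-5 ≠ -2, so there is no saddle point; optimal play is mixed.
C2 is strictly dominated by C3 (it gives Row strictly more in every row), so Column never plays it.
On the remaining 2×2 (I, II vs C1, C3):
Let Row play I with probability p. Expected payoff against C1: 7p + (-5)(1−p) = 12p − 5; against C3: (-6)p + (-2)(1−p) = −4p − 2.
Setting these equal: 12p − 5 = −4p − 2 ⇒ 16p = 3 ⇒ p = 3/16, and the value is (12)·(3/16) − 5 = -11/4.
For Column: with q = P(C1), equating I's and II's payoffs gives 13q − 6 = −3q − 2 ⇒ q = 1/4.

-11/4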